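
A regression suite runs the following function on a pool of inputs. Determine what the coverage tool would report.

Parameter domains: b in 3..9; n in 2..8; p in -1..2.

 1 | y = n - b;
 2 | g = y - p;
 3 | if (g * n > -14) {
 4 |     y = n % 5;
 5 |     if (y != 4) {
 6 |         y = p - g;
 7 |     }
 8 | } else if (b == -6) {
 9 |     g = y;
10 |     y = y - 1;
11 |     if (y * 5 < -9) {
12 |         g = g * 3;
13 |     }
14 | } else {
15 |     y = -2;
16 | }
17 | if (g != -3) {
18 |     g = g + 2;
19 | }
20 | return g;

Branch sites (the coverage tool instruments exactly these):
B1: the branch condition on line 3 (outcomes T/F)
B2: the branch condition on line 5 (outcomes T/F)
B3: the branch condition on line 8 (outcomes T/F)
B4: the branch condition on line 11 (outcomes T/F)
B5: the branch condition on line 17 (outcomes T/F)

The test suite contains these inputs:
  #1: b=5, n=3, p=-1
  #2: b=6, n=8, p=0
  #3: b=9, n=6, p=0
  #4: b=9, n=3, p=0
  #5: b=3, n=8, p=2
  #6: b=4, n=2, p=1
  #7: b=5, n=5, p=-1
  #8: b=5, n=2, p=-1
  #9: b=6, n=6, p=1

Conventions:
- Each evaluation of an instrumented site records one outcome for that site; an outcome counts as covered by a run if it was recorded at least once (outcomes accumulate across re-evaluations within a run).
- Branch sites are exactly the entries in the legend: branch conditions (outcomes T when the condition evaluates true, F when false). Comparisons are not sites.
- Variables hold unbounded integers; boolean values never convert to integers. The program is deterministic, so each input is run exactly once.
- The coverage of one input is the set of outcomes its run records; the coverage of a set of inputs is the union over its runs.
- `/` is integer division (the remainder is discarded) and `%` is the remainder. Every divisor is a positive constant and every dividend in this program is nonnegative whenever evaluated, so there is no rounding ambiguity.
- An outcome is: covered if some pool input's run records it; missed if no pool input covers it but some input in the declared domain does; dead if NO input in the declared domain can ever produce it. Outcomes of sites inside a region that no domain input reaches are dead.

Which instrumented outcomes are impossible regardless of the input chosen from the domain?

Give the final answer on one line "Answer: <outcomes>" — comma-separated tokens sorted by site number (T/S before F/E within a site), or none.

checking every outcome against all 196 domain inputs:
  B3=T: unreachable across the whole domain -> dead
  B4=T: unreachable across the whole domain -> dead
  B4=F: unreachable across the whole domain -> dead
  reachable outcomes have witnesses, e.g. B1=T (e.g. b=3, n=2, p=-1), B1=F (e.g. b=6, n=3, p=2), B2=T (e.g. b=3, n=2, p=-1), B2=F (e.g. b=3, n=4, p=-1)

Answer: B3=T, B4=T, B4=F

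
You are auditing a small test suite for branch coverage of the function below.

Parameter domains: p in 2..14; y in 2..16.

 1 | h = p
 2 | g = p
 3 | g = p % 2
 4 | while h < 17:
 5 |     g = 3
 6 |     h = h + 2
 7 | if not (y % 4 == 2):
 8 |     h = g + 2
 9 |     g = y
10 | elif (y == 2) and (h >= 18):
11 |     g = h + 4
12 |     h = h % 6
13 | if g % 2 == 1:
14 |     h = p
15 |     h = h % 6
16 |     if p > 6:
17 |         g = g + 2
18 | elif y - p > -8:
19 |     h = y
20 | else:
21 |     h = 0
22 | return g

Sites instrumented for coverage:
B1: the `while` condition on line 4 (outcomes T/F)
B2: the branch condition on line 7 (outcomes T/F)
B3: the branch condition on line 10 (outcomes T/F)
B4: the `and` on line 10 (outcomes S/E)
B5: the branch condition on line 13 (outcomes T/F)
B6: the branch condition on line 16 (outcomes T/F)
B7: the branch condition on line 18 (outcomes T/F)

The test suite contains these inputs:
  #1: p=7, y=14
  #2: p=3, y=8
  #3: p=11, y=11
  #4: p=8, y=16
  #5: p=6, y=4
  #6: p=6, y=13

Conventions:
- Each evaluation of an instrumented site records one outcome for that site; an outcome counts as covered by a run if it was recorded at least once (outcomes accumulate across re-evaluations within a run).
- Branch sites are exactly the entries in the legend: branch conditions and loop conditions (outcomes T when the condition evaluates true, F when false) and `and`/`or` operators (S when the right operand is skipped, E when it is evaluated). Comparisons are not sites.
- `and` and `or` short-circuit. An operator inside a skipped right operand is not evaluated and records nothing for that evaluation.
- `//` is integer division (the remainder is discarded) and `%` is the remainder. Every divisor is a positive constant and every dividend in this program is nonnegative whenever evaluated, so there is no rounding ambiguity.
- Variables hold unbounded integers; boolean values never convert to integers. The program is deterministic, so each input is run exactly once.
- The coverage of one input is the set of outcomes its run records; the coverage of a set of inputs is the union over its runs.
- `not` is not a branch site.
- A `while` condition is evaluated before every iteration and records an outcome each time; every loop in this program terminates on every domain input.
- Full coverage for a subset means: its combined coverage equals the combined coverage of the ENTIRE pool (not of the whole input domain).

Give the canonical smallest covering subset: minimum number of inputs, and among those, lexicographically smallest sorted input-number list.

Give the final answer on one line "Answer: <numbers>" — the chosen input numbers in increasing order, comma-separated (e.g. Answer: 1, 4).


test 1 (p=7, y=14) hits B1=T, B1=F, B2=F, B3=F, B4=S, B5=T, B6=T
test 2 (p=3, y=8) hits B1=T, B1=F, B2=T, B5=F, B7=T
test 3 (p=11, y=11) hits B1=T, B1=F, B2=T, B5=T, B6=T
test 4 (p=8, y=16) hits B1=T, B1=F, B2=T, B5=F, B7=T
test 5 (p=6, y=4) hits B1=T, B1=F, B2=T, B5=F, B7=T
test 6 (p=6, y=13) hits B1=T, B1=F, B2=T, B5=T, B6=F
the full pool covers 11 outcomes: B1=T, B1=F, B2=T, B2=F, B3=F, B4=S, B5=T, B5=F, B6=T, B6=F, B7=T
no size-1 subset reaches all 11 outcomes (best union: 7/11)
no size-2 subset reaches all 11 outcomes (best union: 10/11)
inputs {1, 2, 6} (size 3) cover everything; no size-3 subset with a lexicographically smaller index list covers all 11
Answer: 1, 2, 6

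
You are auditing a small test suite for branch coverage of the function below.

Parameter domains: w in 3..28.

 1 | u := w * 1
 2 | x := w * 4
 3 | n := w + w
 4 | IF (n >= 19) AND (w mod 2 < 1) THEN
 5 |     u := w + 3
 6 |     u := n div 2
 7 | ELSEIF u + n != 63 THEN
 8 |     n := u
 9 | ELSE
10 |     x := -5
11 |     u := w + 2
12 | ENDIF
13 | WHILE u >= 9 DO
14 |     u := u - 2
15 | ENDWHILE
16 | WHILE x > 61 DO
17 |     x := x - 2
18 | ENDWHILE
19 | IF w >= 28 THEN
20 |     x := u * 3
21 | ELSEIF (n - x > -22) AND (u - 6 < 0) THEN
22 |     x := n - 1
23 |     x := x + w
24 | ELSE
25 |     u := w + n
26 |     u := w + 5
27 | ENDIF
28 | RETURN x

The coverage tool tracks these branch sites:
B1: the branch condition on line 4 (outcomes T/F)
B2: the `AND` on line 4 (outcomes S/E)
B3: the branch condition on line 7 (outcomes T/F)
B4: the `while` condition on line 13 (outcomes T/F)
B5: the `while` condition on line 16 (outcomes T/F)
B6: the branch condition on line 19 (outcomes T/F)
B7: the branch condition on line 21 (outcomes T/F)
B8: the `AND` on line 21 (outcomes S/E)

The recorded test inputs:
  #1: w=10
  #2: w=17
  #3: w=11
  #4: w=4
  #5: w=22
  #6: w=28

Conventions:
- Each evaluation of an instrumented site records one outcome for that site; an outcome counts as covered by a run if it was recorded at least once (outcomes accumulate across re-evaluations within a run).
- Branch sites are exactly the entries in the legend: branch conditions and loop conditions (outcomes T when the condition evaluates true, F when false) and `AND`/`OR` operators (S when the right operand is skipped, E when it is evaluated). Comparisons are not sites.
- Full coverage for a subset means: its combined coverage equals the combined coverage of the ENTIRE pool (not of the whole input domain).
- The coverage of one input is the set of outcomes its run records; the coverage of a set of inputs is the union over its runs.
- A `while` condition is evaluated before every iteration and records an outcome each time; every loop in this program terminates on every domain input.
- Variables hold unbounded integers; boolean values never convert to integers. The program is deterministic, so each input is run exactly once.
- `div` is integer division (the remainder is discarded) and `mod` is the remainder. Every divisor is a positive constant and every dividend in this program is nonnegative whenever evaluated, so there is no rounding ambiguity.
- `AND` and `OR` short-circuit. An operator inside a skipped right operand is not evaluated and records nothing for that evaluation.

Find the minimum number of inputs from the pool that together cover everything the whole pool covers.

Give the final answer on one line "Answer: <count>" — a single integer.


input #1, w=10: events B2->E, B1->T, B4->T, B4->F, B5->F, B6->F, B8->E, B7->F; outcomes B1=T, B2=E, B4=T, B4=F, B5=F, B6=F, B7=F, B8=E
input #2, w=17: events B2->E, B1->F, B3->T, B4->T, B4->T, B4->T, B4->T, B4->T, B4->F, B5->T, B5->T, B5->T, B5->T, B5->F, ...; outcomes B1=F, B2=E, B3=T, B4=T, B4=F, B5=T, B5=F, B6=F, B7=F, B8=S
input #3, w=11: events B2->E, B1->F, B3->T, B4->T, B4->T, B4->F, B5->F, B6->F, B8->S, B7->F; outcomes B1=F, B2=E, B3=T, B4=T, B4=F, B5=F, B6=F, B7=F, B8=S
input #4, w=4: events B2->S, B1->F, B3->T, B4->F, B5->F, B6->F, B8->E, B7->T; outcomes B1=F, B2=S, B3=T, B4=F, B5=F, B6=F, B7=T, B8=E
input #5, w=22: events B2->E, B1->T, B4->T, B4->T, B4->T, B4->T, B4->T, B4->T, B4->T, B4->F, B5->T, B5->T, B5->T, B5->T, ...; outcomes B1=T, B2=E, B4=T, B4=F, B5=T, B5=F, B6=F, B7=F, B8=E
input #6, w=28: events B2->E, B1->T, B4->T, B4->T, B4->T, B4->T, B4->T, B4->T, B4->T, B4->T, B4->T, B4->T, B4->F, B5->T, ...; outcomes B1=T, B2=E, B4=T, B4=F, B5=T, B5=F, B6=T
union over all inputs: B1=T, B1=F, B2=S, B2=E, B3=T, B4=T, B4=F, B5=T, B5=F, B6=T, B6=F, B7=T, B7=F, B8=S, B8=E (15 outcomes)
every size-1 subset falls short of the 15 outcomes (best: 10/15)
every size-2 subset falls short of the 15 outcomes (best: 13/15)
inputs {2, 4, 6} (size 3) cover everything; no size-3 subset with a lexicographically smaller index list covers all 15
Answer: 3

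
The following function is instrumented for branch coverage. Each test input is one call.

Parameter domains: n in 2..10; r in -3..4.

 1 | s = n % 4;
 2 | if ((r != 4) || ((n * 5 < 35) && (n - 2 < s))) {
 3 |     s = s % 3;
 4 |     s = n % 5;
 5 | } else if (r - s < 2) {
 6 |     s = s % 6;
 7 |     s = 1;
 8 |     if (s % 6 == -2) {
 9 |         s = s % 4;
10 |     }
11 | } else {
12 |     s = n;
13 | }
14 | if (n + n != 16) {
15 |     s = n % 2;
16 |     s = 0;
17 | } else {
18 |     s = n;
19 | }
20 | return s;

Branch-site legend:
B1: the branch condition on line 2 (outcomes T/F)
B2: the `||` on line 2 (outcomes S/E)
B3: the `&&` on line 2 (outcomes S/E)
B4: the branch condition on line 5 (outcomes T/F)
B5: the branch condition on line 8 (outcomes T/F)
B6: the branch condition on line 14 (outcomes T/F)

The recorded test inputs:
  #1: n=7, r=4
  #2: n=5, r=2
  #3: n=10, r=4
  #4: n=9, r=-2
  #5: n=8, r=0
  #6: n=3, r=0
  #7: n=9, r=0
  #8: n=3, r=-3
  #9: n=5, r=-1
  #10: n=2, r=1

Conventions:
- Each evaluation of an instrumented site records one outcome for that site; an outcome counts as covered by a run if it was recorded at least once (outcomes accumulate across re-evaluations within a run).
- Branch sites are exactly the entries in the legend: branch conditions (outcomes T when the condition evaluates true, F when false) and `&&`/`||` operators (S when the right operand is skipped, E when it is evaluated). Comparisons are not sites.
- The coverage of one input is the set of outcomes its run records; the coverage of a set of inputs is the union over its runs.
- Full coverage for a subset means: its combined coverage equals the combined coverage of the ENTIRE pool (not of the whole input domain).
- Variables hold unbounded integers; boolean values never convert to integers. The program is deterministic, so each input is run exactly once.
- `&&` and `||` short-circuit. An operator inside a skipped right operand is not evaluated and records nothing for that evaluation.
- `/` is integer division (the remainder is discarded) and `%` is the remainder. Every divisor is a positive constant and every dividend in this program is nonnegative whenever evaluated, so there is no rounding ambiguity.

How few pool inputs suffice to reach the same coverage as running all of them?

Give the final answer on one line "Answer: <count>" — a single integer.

run #1 (n=7, r=4) runs B2->E, B3->S, B1->F, B4->T, B5->F, B6->T; records B1=F, B2=E, B3=S, B4=T, B5=F, B6=T
run #2 (n=5, r=2) runs B2->S, B1->T, B6->T; records B1=T, B2=S, B6=T
run #3 (n=10, r=4) runs B2->E, B3->S, B1->F, B4->F, B6->T; records B1=F, B2=E, B3=S, B4=F, B6=T
run #4 (n=9, r=-2) runs B2->S, B1->T, B6->T; records B1=T, B2=S, B6=T
run #5 (n=8, r=0) runs B2->S, B1->T, B6->F; records B1=T, B2=S, B6=F
run #6 (n=3, r=0) runs B2->S, B1->T, B6->T; records B1=T, B2=S, B6=T
run #7 (n=9, r=0) runs B2->S, B1->T, B6->T; records B1=T, B2=S, B6=T
run #8 (n=3, r=-3) runs B2->S, B1->T, B6->T; records B1=T, B2=S, B6=T
run #9 (n=5, r=-1) runs B2->S, B1->T, B6->T; records B1=T, B2=S, B6=T
run #10 (n=2, r=1) runs B2->S, B1->T, B6->T; records B1=T, B2=S, B6=T
the full pool covers 10 outcomes: B1=T, B1=F, B2=S, B2=E, B3=S, B4=T, B4=F, B5=F, B6=T, B6=F
no size-1 subset reaches all 10 outcomes (best union: 6/10)
no size-2 subset reaches all 10 outcomes (best union: 9/10)
inputs {1, 3, 5} (size 3) cover everything; no size-3 subset with a lexicographically smaller index list covers all 10

Answer: 3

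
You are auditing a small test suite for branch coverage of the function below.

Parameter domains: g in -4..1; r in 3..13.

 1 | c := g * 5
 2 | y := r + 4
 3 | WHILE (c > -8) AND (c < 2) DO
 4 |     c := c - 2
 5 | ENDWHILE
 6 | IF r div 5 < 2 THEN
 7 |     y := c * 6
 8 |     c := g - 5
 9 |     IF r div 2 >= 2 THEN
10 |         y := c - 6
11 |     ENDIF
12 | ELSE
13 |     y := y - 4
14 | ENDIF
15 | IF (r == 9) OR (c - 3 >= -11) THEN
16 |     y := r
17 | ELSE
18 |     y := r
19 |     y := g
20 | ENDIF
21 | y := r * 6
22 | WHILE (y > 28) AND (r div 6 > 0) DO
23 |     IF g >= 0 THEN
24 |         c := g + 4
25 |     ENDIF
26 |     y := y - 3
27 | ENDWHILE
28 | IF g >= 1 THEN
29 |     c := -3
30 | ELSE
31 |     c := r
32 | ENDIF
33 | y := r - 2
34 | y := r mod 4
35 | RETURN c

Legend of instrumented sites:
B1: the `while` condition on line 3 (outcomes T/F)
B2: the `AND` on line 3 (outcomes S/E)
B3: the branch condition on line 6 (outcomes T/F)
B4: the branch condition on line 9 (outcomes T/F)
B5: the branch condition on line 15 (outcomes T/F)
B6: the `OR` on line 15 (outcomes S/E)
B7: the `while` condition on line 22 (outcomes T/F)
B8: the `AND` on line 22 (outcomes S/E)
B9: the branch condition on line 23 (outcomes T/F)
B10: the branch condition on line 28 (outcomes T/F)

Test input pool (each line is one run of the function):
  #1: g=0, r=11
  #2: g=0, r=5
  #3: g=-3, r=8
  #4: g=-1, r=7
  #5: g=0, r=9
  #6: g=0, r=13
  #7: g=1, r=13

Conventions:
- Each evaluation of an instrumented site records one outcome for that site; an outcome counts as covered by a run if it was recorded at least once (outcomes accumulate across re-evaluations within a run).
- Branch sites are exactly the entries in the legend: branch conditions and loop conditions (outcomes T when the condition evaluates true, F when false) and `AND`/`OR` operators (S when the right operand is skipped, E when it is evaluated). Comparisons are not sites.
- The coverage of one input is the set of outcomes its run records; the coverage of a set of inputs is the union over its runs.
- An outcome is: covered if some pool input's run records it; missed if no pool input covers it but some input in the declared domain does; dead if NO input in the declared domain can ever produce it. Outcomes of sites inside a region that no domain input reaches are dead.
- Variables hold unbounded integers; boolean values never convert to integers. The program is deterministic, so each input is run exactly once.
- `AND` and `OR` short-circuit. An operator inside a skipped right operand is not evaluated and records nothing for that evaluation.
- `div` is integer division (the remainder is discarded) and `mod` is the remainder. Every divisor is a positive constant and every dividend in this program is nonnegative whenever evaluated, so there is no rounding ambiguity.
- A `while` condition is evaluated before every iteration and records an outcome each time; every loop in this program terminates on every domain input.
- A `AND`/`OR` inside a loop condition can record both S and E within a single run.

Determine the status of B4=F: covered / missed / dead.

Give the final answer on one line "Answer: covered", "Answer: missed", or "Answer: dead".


no pool input records B4=F
but domain input (g=-4, r=3) does record it -> reachable, so missed
Answer: missed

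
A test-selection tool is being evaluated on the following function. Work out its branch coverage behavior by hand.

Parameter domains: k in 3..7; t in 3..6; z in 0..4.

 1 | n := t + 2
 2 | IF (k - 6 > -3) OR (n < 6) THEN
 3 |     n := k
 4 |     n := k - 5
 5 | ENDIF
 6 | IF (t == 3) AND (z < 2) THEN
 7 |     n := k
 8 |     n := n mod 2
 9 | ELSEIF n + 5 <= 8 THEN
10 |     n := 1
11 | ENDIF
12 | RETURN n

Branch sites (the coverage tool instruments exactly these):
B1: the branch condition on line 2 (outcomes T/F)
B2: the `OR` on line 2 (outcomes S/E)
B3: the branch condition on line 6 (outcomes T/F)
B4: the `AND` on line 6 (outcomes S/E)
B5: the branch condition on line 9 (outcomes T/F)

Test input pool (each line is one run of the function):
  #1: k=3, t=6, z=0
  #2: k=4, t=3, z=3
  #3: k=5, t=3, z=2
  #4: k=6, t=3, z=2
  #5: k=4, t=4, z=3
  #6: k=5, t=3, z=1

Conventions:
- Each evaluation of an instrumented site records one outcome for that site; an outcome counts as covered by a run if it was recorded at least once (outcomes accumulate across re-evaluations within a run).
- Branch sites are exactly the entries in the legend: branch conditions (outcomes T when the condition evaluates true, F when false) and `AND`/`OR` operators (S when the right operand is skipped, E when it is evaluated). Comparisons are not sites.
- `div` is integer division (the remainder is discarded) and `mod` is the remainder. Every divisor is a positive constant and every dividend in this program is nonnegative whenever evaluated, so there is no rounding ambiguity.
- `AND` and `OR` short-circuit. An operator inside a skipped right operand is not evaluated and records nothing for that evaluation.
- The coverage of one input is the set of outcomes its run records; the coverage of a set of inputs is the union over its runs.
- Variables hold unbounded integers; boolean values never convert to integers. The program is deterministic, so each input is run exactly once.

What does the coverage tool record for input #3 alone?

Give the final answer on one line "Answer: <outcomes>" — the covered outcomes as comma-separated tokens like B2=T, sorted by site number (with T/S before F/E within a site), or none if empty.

Running input #3 (k=5, t=3, z=2), event by event:
  B2->S, B1->T, B4->E, B3->F, B5->T
distinct outcomes covered: B1=T, B2=S, B3=F, B4=E, B5=T

Answer: B1=T, B2=S, B3=F, B4=E, B5=T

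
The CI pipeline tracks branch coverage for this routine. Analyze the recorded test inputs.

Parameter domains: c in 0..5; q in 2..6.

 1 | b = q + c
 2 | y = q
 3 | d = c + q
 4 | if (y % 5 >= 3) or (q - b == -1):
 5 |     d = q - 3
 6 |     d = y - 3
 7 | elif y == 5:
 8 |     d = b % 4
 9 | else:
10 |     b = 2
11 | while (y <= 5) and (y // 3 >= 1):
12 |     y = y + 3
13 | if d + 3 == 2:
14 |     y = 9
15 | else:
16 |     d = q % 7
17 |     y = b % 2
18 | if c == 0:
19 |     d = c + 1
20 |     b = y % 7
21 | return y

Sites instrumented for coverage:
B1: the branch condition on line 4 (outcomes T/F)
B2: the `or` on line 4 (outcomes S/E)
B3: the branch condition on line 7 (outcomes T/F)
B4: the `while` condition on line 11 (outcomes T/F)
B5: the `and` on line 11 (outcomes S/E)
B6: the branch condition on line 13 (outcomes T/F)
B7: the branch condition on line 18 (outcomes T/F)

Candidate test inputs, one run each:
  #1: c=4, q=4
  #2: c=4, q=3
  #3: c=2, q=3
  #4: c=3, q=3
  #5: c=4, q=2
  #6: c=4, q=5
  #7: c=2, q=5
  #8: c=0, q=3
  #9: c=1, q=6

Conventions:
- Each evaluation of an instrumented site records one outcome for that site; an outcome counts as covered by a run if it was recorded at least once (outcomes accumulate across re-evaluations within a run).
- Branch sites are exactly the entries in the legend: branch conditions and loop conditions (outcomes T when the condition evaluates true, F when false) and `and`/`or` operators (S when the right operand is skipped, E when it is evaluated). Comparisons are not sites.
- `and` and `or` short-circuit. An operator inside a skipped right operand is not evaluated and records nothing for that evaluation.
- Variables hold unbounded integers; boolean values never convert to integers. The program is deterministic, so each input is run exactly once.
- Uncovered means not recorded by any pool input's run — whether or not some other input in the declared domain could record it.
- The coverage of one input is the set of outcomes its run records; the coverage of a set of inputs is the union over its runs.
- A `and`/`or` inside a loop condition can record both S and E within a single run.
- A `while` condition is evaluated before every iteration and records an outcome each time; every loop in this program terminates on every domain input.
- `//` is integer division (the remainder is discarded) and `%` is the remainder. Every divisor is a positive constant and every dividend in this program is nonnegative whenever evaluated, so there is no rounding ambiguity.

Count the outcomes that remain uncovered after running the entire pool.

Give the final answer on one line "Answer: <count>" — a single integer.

#1 (c=4, q=4) -> covered: B1=T, B2=S, B4=T, B4=F, B5=S, B5=E, B6=F, B7=F
#2 (c=4, q=3) -> covered: B1=T, B2=S, B4=T, B4=F, B5=S, B5=E, B6=F, B7=F
#3 (c=2, q=3) -> covered: B1=T, B2=S, B4=T, B4=F, B5=S, B5=E, B6=F, B7=F
#4 (c=3, q=3) -> covered: B1=T, B2=S, B4=T, B4=F, B5=S, B5=E, B6=F, B7=F
#5 (c=4, q=2) -> covered: B1=F, B2=E, B3=F, B4=F, B5=E, B6=F, B7=F
#6 (c=4, q=5) -> covered: B1=F, B2=E, B3=T, B4=T, B4=F, B5=S, B5=E, B6=F, B7=F
#7 (c=2, q=5) -> covered: B1=F, B2=E, B3=T, B4=T, B4=F, B5=S, B5=E, B6=F, B7=F
#8 (c=0, q=3) -> covered: B1=T, B2=S, B4=T, B4=F, B5=S, B5=E, B6=F, B7=T
#9 (c=1, q=6) -> covered: B1=T, B2=E, B4=F, B5=S, B6=F, B7=F
union over the pool: B1=T, B1=F, B2=S, B2=E, B3=T, B3=F, B4=T, B4=F, B5=S, B5=E, B6=F, B7=T, B7=F
uncovered (1 of 14): B6=T

Answer: 1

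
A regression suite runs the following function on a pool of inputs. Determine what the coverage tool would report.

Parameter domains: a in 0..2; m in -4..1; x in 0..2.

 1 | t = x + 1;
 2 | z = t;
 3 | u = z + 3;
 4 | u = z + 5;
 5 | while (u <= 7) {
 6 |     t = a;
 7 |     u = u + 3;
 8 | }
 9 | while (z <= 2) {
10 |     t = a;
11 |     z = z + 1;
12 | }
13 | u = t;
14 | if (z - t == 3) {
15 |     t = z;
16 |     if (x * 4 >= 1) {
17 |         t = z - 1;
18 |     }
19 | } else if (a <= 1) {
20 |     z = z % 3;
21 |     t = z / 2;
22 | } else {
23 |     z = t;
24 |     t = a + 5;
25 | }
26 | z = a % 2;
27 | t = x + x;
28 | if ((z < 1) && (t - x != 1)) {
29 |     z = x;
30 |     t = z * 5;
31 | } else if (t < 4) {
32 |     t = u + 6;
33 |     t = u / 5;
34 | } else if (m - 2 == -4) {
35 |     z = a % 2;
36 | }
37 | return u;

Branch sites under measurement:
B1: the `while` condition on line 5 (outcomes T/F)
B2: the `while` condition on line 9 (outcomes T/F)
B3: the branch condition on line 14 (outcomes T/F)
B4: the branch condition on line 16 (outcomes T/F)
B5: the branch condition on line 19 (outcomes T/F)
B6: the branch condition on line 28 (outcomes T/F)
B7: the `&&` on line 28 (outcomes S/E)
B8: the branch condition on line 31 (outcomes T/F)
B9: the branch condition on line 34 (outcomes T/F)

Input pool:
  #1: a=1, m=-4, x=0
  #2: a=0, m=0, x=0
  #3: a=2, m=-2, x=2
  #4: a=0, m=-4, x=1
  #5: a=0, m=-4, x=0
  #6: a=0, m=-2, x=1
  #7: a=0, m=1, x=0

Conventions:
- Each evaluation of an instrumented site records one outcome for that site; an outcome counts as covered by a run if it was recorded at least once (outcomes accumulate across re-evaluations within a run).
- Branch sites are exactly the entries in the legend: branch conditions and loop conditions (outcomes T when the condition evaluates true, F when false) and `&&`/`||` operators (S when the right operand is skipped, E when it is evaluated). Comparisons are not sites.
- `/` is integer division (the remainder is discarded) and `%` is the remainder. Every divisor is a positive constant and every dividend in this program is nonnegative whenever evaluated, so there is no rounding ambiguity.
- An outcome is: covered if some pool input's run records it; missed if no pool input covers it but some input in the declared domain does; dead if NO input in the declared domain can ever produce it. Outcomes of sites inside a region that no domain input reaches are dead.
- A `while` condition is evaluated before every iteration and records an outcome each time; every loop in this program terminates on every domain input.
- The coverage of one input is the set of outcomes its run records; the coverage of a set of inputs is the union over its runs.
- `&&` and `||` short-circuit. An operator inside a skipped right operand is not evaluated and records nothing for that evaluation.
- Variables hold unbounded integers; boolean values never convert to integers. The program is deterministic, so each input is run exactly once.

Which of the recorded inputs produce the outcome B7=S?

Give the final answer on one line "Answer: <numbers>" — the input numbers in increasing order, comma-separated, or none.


input #1 (a=1, m=-4, x=0): covers B7=S
input #2 (a=0, m=0, x=0): misses B7=S
input #3 (a=2, m=-2, x=2): misses B7=S
input #4 (a=0, m=-4, x=1): misses B7=S
input #5 (a=0, m=-4, x=0): misses B7=S
input #6 (a=0, m=-2, x=1): misses B7=S
input #7 (a=0, m=1, x=0): misses B7=S
Answer: 1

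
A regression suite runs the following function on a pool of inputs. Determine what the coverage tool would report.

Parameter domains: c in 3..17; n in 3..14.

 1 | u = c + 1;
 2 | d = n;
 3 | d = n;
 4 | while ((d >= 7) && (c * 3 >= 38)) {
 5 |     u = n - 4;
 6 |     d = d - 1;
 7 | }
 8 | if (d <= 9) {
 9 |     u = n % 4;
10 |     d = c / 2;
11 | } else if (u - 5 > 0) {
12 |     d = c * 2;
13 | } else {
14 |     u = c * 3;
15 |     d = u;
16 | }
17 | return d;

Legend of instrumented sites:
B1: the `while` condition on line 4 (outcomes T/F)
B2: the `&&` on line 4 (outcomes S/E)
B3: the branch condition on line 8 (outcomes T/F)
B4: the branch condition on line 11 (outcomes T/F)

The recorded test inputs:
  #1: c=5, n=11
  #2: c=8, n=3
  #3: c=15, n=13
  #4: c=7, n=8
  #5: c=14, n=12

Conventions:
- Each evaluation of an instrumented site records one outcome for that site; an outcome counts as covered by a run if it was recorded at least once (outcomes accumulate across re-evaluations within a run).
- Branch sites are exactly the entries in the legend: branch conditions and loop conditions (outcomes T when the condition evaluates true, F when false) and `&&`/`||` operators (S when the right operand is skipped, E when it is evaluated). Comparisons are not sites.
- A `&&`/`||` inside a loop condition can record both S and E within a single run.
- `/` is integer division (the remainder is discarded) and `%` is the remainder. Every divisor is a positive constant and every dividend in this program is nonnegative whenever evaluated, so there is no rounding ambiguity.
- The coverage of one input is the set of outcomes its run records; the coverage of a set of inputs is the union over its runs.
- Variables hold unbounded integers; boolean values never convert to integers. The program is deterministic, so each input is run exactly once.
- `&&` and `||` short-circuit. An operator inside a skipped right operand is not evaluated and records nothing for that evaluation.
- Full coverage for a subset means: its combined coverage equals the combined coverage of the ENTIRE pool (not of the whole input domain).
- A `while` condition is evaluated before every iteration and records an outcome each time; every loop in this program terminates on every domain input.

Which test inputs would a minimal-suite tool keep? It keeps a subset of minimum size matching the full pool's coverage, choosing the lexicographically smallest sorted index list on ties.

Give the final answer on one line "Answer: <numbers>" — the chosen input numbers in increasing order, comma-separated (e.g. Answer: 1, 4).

#1 (c=5, n=11) -> B2->E, B1->F, B3->F, B4->T; covered: B1=F, B2=E, B3=F, B4=T
#2 (c=8, n=3) -> B2->S, B1->F, B3->T; covered: B1=F, B2=S, B3=T
#3 (c=15, n=13) -> B2->E, B1->T, B2->E, B1->T, B2->E, B1->T, B2->E, B1->T, B2->E, B1->T, B2->E, B1->T, B2->E, B1->T, ...; covered: B1=T, B1=F, B2=S, B2=E, B3=T
#4 (c=7, n=8) -> B2->E, B1->F, B3->T; covered: B1=F, B2=E, B3=T
#5 (c=14, n=12) -> B2->E, B1->T, B2->E, B1->T, B2->E, B1->T, B2->E, B1->T, B2->E, B1->T, B2->E, B1->T, B2->S, B1->F, ...; covered: B1=T, B1=F, B2=S, B2=E, B3=T
union over all inputs: B1=T, B1=F, B2=S, B2=E, B3=T, B3=F, B4=T (7 outcomes)
no size-1 subset reaches all 7 outcomes (best union: 5/7)
inputs {1, 3} (size 2) cover everything; no size-2 subset with a lexicographically smaller index list covers all 7

Answer: 1, 3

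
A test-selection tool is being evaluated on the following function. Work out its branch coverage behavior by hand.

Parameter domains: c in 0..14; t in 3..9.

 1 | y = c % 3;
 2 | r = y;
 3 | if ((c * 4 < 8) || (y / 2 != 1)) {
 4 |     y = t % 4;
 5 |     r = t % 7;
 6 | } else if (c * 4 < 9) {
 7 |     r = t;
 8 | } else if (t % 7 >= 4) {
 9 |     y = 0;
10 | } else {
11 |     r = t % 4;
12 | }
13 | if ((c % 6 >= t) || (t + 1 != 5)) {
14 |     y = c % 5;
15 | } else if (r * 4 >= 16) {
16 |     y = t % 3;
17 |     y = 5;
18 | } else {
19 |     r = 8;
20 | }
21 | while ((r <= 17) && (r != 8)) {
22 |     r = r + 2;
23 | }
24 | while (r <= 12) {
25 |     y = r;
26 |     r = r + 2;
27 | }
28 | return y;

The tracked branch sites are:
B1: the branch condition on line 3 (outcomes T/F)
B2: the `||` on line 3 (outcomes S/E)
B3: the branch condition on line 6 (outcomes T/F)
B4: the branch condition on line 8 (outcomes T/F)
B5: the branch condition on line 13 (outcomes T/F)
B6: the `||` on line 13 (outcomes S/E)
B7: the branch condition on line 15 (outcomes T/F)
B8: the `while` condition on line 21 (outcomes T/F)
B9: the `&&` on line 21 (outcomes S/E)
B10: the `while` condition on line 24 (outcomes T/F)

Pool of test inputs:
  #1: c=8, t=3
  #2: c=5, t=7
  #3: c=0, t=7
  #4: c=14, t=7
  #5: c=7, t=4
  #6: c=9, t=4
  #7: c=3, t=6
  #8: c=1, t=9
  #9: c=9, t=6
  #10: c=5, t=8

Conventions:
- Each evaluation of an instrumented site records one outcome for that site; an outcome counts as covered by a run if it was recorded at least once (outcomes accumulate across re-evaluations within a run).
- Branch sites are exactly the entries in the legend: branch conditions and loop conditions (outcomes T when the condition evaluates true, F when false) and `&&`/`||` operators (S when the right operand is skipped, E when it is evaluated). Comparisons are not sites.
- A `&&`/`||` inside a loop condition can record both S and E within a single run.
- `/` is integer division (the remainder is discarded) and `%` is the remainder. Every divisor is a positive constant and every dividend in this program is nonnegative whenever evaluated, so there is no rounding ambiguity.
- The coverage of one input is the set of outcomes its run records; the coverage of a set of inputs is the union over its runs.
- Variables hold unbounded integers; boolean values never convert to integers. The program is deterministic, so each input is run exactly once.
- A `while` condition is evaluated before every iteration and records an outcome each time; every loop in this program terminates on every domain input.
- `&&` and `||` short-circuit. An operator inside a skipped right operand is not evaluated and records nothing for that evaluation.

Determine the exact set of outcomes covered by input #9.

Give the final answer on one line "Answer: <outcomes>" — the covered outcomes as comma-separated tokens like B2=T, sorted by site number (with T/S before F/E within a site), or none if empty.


Simulating input #9 (c=9, t=6) step by step:
  B2->E, B1->T, B6->E, B5->T, B9->E, B8->T, B9->E, B8->F, B10->T, B10->T
  B10->T, B10->F
as a set, this run covers: B1=T, B2=E, B5=T, B6=E, B8=T, B8=F, B9=E, B10=T, B10=F
Answer: B1=T, B2=E, B5=T, B6=E, B8=T, B8=F, B9=E, B10=T, B10=F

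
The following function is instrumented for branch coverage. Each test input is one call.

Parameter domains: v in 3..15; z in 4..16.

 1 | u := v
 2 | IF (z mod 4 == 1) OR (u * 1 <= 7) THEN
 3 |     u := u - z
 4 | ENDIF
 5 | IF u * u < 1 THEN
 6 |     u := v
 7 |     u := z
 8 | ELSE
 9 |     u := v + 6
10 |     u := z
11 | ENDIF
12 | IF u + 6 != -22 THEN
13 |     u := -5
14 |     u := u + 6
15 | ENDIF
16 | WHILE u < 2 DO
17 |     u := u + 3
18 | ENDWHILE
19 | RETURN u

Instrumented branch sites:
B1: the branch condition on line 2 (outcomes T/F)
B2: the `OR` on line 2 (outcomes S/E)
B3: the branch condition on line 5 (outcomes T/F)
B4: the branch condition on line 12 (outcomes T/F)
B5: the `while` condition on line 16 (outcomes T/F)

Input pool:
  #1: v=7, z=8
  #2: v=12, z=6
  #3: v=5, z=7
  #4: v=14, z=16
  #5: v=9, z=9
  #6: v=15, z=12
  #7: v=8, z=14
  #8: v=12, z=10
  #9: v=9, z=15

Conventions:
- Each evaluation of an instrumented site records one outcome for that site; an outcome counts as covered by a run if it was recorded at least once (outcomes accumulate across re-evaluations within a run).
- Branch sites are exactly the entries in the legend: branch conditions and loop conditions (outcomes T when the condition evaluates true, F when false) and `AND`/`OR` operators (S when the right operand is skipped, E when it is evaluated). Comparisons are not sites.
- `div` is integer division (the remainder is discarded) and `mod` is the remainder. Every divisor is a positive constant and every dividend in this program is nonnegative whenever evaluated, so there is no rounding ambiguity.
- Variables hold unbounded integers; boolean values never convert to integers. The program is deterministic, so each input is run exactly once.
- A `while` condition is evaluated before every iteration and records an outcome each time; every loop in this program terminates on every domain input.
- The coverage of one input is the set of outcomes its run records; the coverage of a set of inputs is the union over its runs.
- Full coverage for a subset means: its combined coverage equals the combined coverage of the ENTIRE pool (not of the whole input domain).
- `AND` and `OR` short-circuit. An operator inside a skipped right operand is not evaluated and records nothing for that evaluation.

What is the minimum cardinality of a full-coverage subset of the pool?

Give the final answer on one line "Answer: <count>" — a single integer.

#1 (v=7, z=8) -> covered: B1=T, B2=E, B3=F, B4=T, B5=T, B5=F
#2 (v=12, z=6) -> covered: B1=F, B2=E, B3=F, B4=T, B5=T, B5=F
#3 (v=5, z=7) -> covered: B1=T, B2=E, B3=F, B4=T, B5=T, B5=F
#4 (v=14, z=16) -> covered: B1=F, B2=E, B3=F, B4=T, B5=T, B5=F
#5 (v=9, z=9) -> covered: B1=T, B2=S, B3=T, B4=T, B5=T, B5=F
#6 (v=15, z=12) -> covered: B1=F, B2=E, B3=F, B4=T, B5=T, B5=F
#7 (v=8, z=14) -> covered: B1=F, B2=E, B3=F, B4=T, B5=T, B5=F
#8 (v=12, z=10) -> covered: B1=F, B2=E, B3=F, B4=T, B5=T, B5=F
#9 (v=9, z=15) -> covered: B1=F, B2=E, B3=F, B4=T, B5=T, B5=F
the full pool covers 9 outcomes: B1=T, B1=F, B2=S, B2=E, B3=T, B3=F, B4=T, B5=T, B5=F
no size-1 subset reaches all 9 outcomes (best union: 6/9)
inputs {2, 5} (size 2) cover everything; no size-2 subset with a lexicographically smaller index list covers all 9

Answer: 2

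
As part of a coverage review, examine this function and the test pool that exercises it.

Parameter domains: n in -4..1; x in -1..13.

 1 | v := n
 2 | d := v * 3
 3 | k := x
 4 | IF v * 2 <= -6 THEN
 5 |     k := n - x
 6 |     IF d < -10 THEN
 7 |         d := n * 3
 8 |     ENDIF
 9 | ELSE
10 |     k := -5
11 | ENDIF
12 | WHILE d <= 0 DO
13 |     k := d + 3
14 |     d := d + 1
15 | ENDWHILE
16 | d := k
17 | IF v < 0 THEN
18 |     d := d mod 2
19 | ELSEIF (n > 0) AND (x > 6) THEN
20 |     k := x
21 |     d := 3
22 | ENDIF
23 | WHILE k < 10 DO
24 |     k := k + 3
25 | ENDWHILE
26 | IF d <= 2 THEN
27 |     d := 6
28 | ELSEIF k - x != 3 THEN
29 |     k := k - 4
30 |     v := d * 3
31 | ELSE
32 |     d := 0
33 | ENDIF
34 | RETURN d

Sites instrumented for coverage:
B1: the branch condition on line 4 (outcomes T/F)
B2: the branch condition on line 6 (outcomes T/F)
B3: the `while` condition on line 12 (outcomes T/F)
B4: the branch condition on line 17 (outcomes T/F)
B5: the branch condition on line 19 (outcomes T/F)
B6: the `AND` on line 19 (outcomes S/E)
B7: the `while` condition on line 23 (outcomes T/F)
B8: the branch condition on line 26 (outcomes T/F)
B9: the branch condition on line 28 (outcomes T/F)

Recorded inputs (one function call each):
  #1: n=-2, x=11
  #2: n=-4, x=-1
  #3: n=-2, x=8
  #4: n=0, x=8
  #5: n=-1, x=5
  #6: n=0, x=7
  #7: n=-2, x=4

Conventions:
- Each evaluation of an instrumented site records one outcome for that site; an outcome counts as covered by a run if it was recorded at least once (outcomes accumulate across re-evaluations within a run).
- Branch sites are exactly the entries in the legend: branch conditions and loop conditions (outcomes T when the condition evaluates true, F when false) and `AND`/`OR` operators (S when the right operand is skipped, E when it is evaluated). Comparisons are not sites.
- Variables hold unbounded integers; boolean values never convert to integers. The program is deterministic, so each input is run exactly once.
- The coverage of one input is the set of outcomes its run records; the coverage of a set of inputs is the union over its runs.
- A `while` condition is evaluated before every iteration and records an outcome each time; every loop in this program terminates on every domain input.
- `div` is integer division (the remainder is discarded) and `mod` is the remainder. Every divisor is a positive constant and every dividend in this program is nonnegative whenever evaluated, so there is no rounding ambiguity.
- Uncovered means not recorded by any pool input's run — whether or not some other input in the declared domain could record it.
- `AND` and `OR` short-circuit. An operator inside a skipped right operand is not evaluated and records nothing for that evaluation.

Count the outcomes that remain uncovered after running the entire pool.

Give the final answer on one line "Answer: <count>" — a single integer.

input #1, n=-2, x=11: events B1->F, B3->T, B3->T, B3->T, B3->T, B3->T, B3->T, B3->T, B3->F, B4->T, B7->T, B7->T, B7->T, B7->F, ...; outcomes B1=F, B3=T, B3=F, B4=T, B7=T, B7=F, B8=T
input #2, n=-4, x=-1: events B1->T, B2->T, B3->T, B3->T, B3->T, B3->T, B3->T, B3->T, B3->T, B3->T, B3->T, B3->T, B3->T, B3->T, ...; outcomes B1=T, B2=T, B3=T, B3=F, B4=T, B7=T, B7=F, B8=T
input #3, n=-2, x=8: events B1->F, B3->T, B3->T, B3->T, B3->T, B3->T, B3->T, B3->T, B3->F, B4->T, B7->T, B7->T, B7->T, B7->F, ...; outcomes B1=F, B3=T, B3=F, B4=T, B7=T, B7=F, B8=T
input #4, n=0, x=8: events B1->F, B3->T, B3->F, B4->F, B6->S, B5->F, B7->T, B7->T, B7->T, B7->F, B8->F, B9->T; outcomes B1=F, B3=T, B3=F, B4=F, B5=F, B6=S, B7=T, B7=F, B8=F, B9=T
input #5, n=-1, x=5: events B1->F, B3->T, B3->T, B3->T, B3->T, B3->F, B4->T, B7->T, B7->T, B7->T, B7->F, B8->T; outcomes B1=F, B3=T, B3=F, B4=T, B7=T, B7=F, B8=T
input #6, n=0, x=7: events B1->F, B3->T, B3->F, B4->F, B6->S, B5->F, B7->T, B7->T, B7->T, B7->F, B8->F, B9->T; outcomes B1=F, B3=T, B3=F, B4=F, B5=F, B6=S, B7=T, B7=F, B8=F, B9=T
input #7, n=-2, x=4: events B1->F, B3->T, B3->T, B3->T, B3->T, B3->T, B3->T, B3->T, B3->F, B4->T, B7->T, B7->T, B7->T, B7->F, ...; outcomes B1=F, B3=T, B3=F, B4=T, B7=T, B7=F, B8=T
union over the pool: B1=T, B1=F, B2=T, B3=T, B3=F, B4=T, B4=F, B5=F, B6=S, B7=T, B7=F, B8=T, B8=F, B9=T
uncovered (4 of 18): B2=F, B5=T, B6=E, B9=F

Answer: 4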